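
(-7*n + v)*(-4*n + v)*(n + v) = 28*n^3 + 17*n^2*v - 10*n*v^2 + v^3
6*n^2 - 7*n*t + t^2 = (-6*n + t)*(-n + t)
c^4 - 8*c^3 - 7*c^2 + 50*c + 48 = (c - 8)*(c - 3)*(c + 1)*(c + 2)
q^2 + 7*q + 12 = (q + 3)*(q + 4)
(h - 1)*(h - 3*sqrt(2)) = h^2 - 3*sqrt(2)*h - h + 3*sqrt(2)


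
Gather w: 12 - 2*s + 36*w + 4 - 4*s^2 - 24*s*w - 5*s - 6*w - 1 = -4*s^2 - 7*s + w*(30 - 24*s) + 15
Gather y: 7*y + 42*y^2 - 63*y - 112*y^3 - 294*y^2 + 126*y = -112*y^3 - 252*y^2 + 70*y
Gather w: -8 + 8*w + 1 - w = 7*w - 7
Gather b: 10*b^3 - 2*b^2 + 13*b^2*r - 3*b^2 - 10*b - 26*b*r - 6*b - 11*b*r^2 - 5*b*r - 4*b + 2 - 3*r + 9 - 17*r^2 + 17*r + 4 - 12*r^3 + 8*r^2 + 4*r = 10*b^3 + b^2*(13*r - 5) + b*(-11*r^2 - 31*r - 20) - 12*r^3 - 9*r^2 + 18*r + 15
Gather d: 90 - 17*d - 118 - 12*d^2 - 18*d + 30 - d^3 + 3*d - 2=-d^3 - 12*d^2 - 32*d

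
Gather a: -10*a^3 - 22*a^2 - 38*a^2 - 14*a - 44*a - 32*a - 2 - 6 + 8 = -10*a^3 - 60*a^2 - 90*a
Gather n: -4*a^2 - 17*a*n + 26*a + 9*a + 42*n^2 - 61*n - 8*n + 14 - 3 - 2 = -4*a^2 + 35*a + 42*n^2 + n*(-17*a - 69) + 9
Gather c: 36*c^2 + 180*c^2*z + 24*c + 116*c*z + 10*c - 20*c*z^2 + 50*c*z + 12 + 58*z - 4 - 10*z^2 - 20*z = c^2*(180*z + 36) + c*(-20*z^2 + 166*z + 34) - 10*z^2 + 38*z + 8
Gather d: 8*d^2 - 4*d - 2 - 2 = 8*d^2 - 4*d - 4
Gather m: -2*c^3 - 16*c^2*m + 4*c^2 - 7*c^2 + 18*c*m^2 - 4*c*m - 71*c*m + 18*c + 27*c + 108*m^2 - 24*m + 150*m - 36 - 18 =-2*c^3 - 3*c^2 + 45*c + m^2*(18*c + 108) + m*(-16*c^2 - 75*c + 126) - 54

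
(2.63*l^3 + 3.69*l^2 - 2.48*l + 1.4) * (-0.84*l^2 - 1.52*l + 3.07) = -2.2092*l^5 - 7.0972*l^4 + 4.5485*l^3 + 13.9219*l^2 - 9.7416*l + 4.298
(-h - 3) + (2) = -h - 1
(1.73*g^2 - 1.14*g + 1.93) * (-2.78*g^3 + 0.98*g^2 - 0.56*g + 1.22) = -4.8094*g^5 + 4.8646*g^4 - 7.4514*g^3 + 4.6404*g^2 - 2.4716*g + 2.3546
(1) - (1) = 0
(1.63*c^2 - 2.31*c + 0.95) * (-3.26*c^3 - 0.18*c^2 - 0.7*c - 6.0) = -5.3138*c^5 + 7.2372*c^4 - 3.8222*c^3 - 8.334*c^2 + 13.195*c - 5.7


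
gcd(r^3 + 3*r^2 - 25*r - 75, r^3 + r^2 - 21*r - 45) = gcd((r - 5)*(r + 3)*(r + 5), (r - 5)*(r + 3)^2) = r^2 - 2*r - 15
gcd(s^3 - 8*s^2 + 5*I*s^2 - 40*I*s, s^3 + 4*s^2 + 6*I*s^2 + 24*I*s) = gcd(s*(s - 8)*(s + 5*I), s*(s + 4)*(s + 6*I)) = s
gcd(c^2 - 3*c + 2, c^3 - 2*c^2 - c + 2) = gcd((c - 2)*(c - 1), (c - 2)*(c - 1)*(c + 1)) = c^2 - 3*c + 2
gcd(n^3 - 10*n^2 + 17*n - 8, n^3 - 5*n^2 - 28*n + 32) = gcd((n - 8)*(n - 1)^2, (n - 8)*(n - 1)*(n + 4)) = n^2 - 9*n + 8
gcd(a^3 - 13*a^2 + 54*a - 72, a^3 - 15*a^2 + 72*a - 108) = a^2 - 9*a + 18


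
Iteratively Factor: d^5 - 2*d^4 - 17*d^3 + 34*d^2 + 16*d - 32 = (d - 2)*(d^4 - 17*d^2 + 16) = (d - 4)*(d - 2)*(d^3 + 4*d^2 - d - 4) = (d - 4)*(d - 2)*(d + 1)*(d^2 + 3*d - 4) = (d - 4)*(d - 2)*(d + 1)*(d + 4)*(d - 1)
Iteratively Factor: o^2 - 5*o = (o)*(o - 5)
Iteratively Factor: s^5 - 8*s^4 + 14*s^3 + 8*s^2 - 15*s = (s + 1)*(s^4 - 9*s^3 + 23*s^2 - 15*s) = (s - 1)*(s + 1)*(s^3 - 8*s^2 + 15*s) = (s - 3)*(s - 1)*(s + 1)*(s^2 - 5*s) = s*(s - 3)*(s - 1)*(s + 1)*(s - 5)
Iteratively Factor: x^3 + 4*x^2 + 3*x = (x + 3)*(x^2 + x) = (x + 1)*(x + 3)*(x)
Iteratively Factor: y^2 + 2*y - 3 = (y - 1)*(y + 3)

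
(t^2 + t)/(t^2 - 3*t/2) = 2*(t + 1)/(2*t - 3)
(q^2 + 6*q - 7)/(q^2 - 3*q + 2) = (q + 7)/(q - 2)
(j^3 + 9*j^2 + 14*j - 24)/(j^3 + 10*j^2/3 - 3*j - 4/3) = 3*(j + 6)/(3*j + 1)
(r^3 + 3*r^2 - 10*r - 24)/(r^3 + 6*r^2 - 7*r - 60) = (r + 2)/(r + 5)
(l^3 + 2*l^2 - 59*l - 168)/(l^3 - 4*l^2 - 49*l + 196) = (l^2 - 5*l - 24)/(l^2 - 11*l + 28)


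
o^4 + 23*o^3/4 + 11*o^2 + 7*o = o*(o + 7/4)*(o + 2)^2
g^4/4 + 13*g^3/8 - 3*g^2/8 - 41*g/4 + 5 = (g/4 + 1)*(g - 2)*(g - 1/2)*(g + 5)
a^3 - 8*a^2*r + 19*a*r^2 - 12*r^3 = (a - 4*r)*(a - 3*r)*(a - r)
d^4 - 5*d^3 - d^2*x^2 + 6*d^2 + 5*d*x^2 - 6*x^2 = (d - 3)*(d - 2)*(d - x)*(d + x)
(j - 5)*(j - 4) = j^2 - 9*j + 20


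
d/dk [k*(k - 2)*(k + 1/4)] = 3*k^2 - 7*k/2 - 1/2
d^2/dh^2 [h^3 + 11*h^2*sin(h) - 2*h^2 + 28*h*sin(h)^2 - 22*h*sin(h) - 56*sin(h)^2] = -11*h^2*sin(h) + 22*h*sin(h) + 44*h*cos(h) + 56*h*cos(2*h) + 6*h + 22*sin(h) + 56*sin(2*h) - 44*cos(h) - 112*cos(2*h) - 4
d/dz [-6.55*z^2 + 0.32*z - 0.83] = 0.32 - 13.1*z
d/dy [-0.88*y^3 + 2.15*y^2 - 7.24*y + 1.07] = -2.64*y^2 + 4.3*y - 7.24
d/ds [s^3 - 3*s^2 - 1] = 3*s*(s - 2)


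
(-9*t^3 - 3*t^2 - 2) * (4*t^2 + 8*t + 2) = -36*t^5 - 84*t^4 - 42*t^3 - 14*t^2 - 16*t - 4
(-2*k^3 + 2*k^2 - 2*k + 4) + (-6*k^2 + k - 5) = -2*k^3 - 4*k^2 - k - 1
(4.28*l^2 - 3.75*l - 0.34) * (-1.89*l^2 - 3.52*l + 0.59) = -8.0892*l^4 - 7.9781*l^3 + 16.3678*l^2 - 1.0157*l - 0.2006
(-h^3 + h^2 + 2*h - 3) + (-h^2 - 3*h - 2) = -h^3 - h - 5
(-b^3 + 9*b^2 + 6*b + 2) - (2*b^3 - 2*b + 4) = -3*b^3 + 9*b^2 + 8*b - 2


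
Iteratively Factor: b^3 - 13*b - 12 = (b + 1)*(b^2 - b - 12) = (b + 1)*(b + 3)*(b - 4)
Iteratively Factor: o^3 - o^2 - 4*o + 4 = (o - 1)*(o^2 - 4) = (o - 1)*(o + 2)*(o - 2)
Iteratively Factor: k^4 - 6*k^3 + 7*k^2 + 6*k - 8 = (k - 1)*(k^3 - 5*k^2 + 2*k + 8) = (k - 4)*(k - 1)*(k^2 - k - 2) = (k - 4)*(k - 1)*(k + 1)*(k - 2)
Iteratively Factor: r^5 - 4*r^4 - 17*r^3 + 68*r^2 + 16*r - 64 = (r - 4)*(r^4 - 17*r^2 + 16) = (r - 4)*(r + 4)*(r^3 - 4*r^2 - r + 4) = (r - 4)*(r + 1)*(r + 4)*(r^2 - 5*r + 4) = (r - 4)^2*(r + 1)*(r + 4)*(r - 1)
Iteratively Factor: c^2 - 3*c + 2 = (c - 1)*(c - 2)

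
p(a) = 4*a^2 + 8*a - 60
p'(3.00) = 32.00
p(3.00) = 0.00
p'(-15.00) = -112.00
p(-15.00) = 720.00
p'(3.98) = 39.84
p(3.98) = 35.20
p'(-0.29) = 5.68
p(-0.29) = -61.98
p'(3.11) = 32.88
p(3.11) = 3.57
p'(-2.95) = -15.60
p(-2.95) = -48.79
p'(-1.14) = -1.12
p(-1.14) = -63.92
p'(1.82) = 22.56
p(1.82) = -32.19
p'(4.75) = 46.00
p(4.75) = 68.25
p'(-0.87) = 1.04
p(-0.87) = -63.93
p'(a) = 8*a + 8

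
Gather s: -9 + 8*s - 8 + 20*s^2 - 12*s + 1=20*s^2 - 4*s - 16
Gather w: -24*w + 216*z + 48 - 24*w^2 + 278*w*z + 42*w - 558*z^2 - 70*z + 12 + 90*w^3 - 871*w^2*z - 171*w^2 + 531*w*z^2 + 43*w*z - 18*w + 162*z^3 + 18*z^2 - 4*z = 90*w^3 + w^2*(-871*z - 195) + w*(531*z^2 + 321*z) + 162*z^3 - 540*z^2 + 142*z + 60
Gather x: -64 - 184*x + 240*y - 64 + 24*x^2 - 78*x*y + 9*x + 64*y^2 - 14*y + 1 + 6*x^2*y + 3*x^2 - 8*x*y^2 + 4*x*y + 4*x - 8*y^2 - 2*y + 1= x^2*(6*y + 27) + x*(-8*y^2 - 74*y - 171) + 56*y^2 + 224*y - 126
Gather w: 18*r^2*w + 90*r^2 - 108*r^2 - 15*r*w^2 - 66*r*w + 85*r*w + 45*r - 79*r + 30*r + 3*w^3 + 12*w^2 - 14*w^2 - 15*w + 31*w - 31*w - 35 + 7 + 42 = -18*r^2 - 4*r + 3*w^3 + w^2*(-15*r - 2) + w*(18*r^2 + 19*r - 15) + 14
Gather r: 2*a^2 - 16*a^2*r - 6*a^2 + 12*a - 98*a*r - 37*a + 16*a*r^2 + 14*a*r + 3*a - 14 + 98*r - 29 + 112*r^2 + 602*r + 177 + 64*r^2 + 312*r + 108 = -4*a^2 - 22*a + r^2*(16*a + 176) + r*(-16*a^2 - 84*a + 1012) + 242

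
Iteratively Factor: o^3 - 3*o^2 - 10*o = (o)*(o^2 - 3*o - 10) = o*(o - 5)*(o + 2)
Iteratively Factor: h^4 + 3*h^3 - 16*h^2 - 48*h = (h)*(h^3 + 3*h^2 - 16*h - 48) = h*(h - 4)*(h^2 + 7*h + 12) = h*(h - 4)*(h + 4)*(h + 3)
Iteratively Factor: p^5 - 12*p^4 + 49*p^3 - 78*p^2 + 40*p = (p - 1)*(p^4 - 11*p^3 + 38*p^2 - 40*p) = (p - 5)*(p - 1)*(p^3 - 6*p^2 + 8*p) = p*(p - 5)*(p - 1)*(p^2 - 6*p + 8) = p*(p - 5)*(p - 2)*(p - 1)*(p - 4)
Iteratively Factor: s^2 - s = (s - 1)*(s)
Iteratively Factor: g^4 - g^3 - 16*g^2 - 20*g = (g - 5)*(g^3 + 4*g^2 + 4*g) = (g - 5)*(g + 2)*(g^2 + 2*g) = (g - 5)*(g + 2)^2*(g)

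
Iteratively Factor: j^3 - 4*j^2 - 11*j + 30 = (j - 5)*(j^2 + j - 6) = (j - 5)*(j + 3)*(j - 2)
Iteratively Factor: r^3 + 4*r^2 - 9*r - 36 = (r + 3)*(r^2 + r - 12) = (r - 3)*(r + 3)*(r + 4)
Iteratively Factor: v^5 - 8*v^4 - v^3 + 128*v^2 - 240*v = (v + 4)*(v^4 - 12*v^3 + 47*v^2 - 60*v) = v*(v + 4)*(v^3 - 12*v^2 + 47*v - 60) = v*(v - 3)*(v + 4)*(v^2 - 9*v + 20) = v*(v - 4)*(v - 3)*(v + 4)*(v - 5)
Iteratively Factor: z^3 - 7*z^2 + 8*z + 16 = (z - 4)*(z^2 - 3*z - 4) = (z - 4)^2*(z + 1)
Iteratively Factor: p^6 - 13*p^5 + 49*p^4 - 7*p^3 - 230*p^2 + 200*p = (p - 5)*(p^5 - 8*p^4 + 9*p^3 + 38*p^2 - 40*p) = (p - 5)^2*(p^4 - 3*p^3 - 6*p^2 + 8*p) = (p - 5)^2*(p - 1)*(p^3 - 2*p^2 - 8*p) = (p - 5)^2*(p - 4)*(p - 1)*(p^2 + 2*p) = (p - 5)^2*(p - 4)*(p - 1)*(p + 2)*(p)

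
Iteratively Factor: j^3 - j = (j + 1)*(j^2 - j) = (j - 1)*(j + 1)*(j)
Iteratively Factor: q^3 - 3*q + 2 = (q + 2)*(q^2 - 2*q + 1) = (q - 1)*(q + 2)*(q - 1)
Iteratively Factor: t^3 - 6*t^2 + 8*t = (t - 4)*(t^2 - 2*t) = t*(t - 4)*(t - 2)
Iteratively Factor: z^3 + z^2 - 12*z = (z - 3)*(z^2 + 4*z) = (z - 3)*(z + 4)*(z)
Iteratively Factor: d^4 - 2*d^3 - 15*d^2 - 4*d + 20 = (d - 5)*(d^3 + 3*d^2 - 4) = (d - 5)*(d + 2)*(d^2 + d - 2) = (d - 5)*(d + 2)^2*(d - 1)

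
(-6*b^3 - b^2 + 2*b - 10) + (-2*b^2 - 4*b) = -6*b^3 - 3*b^2 - 2*b - 10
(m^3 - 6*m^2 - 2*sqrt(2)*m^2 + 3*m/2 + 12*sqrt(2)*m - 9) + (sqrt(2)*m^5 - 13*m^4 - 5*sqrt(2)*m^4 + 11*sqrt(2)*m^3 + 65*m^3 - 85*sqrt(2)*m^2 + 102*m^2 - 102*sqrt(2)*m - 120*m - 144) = sqrt(2)*m^5 - 13*m^4 - 5*sqrt(2)*m^4 + 11*sqrt(2)*m^3 + 66*m^3 - 87*sqrt(2)*m^2 + 96*m^2 - 90*sqrt(2)*m - 237*m/2 - 153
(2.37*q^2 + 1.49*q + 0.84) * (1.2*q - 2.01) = 2.844*q^3 - 2.9757*q^2 - 1.9869*q - 1.6884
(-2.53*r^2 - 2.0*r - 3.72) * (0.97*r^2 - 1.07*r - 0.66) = -2.4541*r^4 + 0.7671*r^3 + 0.2014*r^2 + 5.3004*r + 2.4552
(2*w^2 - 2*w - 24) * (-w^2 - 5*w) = -2*w^4 - 8*w^3 + 34*w^2 + 120*w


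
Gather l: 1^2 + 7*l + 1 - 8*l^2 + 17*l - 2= -8*l^2 + 24*l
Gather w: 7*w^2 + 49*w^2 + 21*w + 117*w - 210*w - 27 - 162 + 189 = 56*w^2 - 72*w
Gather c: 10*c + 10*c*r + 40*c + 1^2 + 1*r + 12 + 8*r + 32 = c*(10*r + 50) + 9*r + 45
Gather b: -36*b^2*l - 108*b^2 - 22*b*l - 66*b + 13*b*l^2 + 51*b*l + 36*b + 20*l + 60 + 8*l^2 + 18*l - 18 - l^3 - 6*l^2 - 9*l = b^2*(-36*l - 108) + b*(13*l^2 + 29*l - 30) - l^3 + 2*l^2 + 29*l + 42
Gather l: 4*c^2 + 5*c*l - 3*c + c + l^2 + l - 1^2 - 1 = 4*c^2 - 2*c + l^2 + l*(5*c + 1) - 2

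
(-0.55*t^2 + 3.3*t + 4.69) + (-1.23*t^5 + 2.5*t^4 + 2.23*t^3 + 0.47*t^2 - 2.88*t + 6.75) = -1.23*t^5 + 2.5*t^4 + 2.23*t^3 - 0.0800000000000001*t^2 + 0.42*t + 11.44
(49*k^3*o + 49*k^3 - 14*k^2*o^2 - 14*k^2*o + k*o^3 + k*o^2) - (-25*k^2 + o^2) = 49*k^3*o + 49*k^3 - 14*k^2*o^2 - 14*k^2*o + 25*k^2 + k*o^3 + k*o^2 - o^2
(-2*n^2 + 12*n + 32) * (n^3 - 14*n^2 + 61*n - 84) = -2*n^5 + 40*n^4 - 258*n^3 + 452*n^2 + 944*n - 2688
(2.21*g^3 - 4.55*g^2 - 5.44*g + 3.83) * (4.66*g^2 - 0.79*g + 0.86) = 10.2986*g^5 - 22.9489*g^4 - 19.8553*g^3 + 18.2324*g^2 - 7.7041*g + 3.2938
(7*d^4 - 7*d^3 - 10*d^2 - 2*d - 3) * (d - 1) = 7*d^5 - 14*d^4 - 3*d^3 + 8*d^2 - d + 3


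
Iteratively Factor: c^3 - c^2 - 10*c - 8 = (c + 1)*(c^2 - 2*c - 8) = (c - 4)*(c + 1)*(c + 2)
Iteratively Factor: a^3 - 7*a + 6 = (a - 2)*(a^2 + 2*a - 3) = (a - 2)*(a + 3)*(a - 1)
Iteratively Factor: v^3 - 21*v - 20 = (v + 1)*(v^2 - v - 20) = (v + 1)*(v + 4)*(v - 5)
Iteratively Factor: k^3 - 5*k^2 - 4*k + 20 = (k + 2)*(k^2 - 7*k + 10) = (k - 2)*(k + 2)*(k - 5)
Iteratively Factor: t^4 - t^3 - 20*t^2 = (t)*(t^3 - t^2 - 20*t) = t*(t - 5)*(t^2 + 4*t) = t*(t - 5)*(t + 4)*(t)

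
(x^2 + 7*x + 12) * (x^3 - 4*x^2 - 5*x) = x^5 + 3*x^4 - 21*x^3 - 83*x^2 - 60*x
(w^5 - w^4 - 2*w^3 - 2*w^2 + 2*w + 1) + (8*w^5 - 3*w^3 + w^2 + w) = 9*w^5 - w^4 - 5*w^3 - w^2 + 3*w + 1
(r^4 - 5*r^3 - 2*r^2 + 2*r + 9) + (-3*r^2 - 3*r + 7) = r^4 - 5*r^3 - 5*r^2 - r + 16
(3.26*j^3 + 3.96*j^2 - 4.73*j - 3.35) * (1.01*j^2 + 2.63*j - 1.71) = 3.2926*j^5 + 12.5734*j^4 + 0.0629*j^3 - 22.595*j^2 - 0.722199999999999*j + 5.7285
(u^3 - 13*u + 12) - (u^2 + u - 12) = u^3 - u^2 - 14*u + 24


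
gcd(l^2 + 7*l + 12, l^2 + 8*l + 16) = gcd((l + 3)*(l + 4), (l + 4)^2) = l + 4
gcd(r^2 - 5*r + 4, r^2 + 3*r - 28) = r - 4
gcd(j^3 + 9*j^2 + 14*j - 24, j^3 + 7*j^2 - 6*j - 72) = j^2 + 10*j + 24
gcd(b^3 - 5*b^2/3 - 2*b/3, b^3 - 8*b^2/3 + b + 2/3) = b^2 - 5*b/3 - 2/3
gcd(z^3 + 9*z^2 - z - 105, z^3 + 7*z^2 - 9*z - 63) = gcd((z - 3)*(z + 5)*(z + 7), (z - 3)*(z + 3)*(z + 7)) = z^2 + 4*z - 21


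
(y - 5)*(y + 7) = y^2 + 2*y - 35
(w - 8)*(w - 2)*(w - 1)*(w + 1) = w^4 - 10*w^3 + 15*w^2 + 10*w - 16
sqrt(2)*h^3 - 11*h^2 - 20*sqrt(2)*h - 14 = (h - 7*sqrt(2))*(h + sqrt(2))*(sqrt(2)*h + 1)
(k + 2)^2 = k^2 + 4*k + 4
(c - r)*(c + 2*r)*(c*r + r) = c^3*r + c^2*r^2 + c^2*r - 2*c*r^3 + c*r^2 - 2*r^3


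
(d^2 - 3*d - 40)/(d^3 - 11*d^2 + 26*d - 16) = (d + 5)/(d^2 - 3*d + 2)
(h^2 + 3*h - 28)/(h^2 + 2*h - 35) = (h - 4)/(h - 5)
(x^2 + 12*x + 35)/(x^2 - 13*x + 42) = (x^2 + 12*x + 35)/(x^2 - 13*x + 42)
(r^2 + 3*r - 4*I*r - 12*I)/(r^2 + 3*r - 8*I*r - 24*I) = (r - 4*I)/(r - 8*I)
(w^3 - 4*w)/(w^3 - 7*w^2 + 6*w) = (w^2 - 4)/(w^2 - 7*w + 6)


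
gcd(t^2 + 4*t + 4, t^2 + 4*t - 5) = 1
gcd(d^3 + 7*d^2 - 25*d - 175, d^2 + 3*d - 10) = d + 5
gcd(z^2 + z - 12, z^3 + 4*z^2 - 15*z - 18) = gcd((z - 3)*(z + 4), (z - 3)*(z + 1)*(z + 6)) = z - 3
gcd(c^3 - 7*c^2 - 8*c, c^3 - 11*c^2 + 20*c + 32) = c^2 - 7*c - 8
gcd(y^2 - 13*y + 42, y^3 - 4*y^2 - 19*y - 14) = y - 7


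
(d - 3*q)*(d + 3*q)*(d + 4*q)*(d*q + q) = d^4*q + 4*d^3*q^2 + d^3*q - 9*d^2*q^3 + 4*d^2*q^2 - 36*d*q^4 - 9*d*q^3 - 36*q^4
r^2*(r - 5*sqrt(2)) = r^3 - 5*sqrt(2)*r^2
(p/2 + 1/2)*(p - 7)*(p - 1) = p^3/2 - 7*p^2/2 - p/2 + 7/2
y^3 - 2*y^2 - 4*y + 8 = (y - 2)^2*(y + 2)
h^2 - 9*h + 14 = (h - 7)*(h - 2)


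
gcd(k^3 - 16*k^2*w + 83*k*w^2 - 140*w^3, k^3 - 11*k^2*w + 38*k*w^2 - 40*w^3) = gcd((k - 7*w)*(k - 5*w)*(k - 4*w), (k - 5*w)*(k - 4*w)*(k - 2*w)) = k^2 - 9*k*w + 20*w^2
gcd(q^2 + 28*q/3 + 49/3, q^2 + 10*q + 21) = q + 7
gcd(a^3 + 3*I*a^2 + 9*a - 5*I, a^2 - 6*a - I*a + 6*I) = a - I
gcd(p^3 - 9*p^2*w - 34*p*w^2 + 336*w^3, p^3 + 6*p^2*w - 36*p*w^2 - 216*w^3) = p + 6*w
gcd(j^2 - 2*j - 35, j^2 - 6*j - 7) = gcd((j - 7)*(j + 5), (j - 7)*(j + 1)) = j - 7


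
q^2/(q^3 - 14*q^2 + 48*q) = q/(q^2 - 14*q + 48)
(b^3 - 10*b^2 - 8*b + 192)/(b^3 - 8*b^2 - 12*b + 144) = (b - 8)/(b - 6)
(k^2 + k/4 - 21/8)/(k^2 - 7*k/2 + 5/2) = (8*k^2 + 2*k - 21)/(4*(2*k^2 - 7*k + 5))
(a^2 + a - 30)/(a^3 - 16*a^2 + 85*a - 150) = (a + 6)/(a^2 - 11*a + 30)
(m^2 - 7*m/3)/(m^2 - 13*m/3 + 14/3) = m/(m - 2)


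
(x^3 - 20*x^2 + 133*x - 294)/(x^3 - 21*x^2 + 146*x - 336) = (x - 7)/(x - 8)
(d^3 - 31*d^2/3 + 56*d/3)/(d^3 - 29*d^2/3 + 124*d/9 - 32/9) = 3*d*(3*d - 7)/(9*d^2 - 15*d + 4)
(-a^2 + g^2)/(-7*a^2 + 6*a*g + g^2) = (a + g)/(7*a + g)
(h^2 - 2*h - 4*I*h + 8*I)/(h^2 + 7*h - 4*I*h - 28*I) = (h - 2)/(h + 7)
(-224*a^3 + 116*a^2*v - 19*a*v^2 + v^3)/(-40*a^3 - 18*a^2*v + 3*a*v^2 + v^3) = (56*a^2 - 15*a*v + v^2)/(10*a^2 + 7*a*v + v^2)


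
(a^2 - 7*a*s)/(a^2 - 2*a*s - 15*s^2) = a*(-a + 7*s)/(-a^2 + 2*a*s + 15*s^2)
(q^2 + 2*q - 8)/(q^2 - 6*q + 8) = (q + 4)/(q - 4)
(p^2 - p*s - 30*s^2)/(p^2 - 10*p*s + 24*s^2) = (p + 5*s)/(p - 4*s)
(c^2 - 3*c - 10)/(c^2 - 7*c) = (c^2 - 3*c - 10)/(c*(c - 7))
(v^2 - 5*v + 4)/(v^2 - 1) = (v - 4)/(v + 1)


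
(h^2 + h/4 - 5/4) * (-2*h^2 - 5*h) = -2*h^4 - 11*h^3/2 + 5*h^2/4 + 25*h/4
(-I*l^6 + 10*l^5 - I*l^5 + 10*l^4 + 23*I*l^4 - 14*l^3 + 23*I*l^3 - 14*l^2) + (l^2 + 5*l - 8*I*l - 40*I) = -I*l^6 + 10*l^5 - I*l^5 + 10*l^4 + 23*I*l^4 - 14*l^3 + 23*I*l^3 - 13*l^2 + 5*l - 8*I*l - 40*I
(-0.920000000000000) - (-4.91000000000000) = 3.99000000000000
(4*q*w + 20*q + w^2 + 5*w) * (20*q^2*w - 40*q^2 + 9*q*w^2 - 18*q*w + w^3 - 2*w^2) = 80*q^3*w^2 + 240*q^3*w - 800*q^3 + 56*q^2*w^3 + 168*q^2*w^2 - 560*q^2*w + 13*q*w^4 + 39*q*w^3 - 130*q*w^2 + w^5 + 3*w^4 - 10*w^3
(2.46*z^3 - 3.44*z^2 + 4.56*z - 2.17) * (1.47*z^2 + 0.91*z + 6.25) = 3.6162*z^5 - 2.8182*z^4 + 18.9478*z^3 - 20.5403*z^2 + 26.5253*z - 13.5625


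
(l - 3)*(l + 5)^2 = l^3 + 7*l^2 - 5*l - 75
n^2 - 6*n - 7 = (n - 7)*(n + 1)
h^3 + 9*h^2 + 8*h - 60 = (h - 2)*(h + 5)*(h + 6)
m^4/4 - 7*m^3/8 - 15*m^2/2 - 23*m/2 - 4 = (m/2 + 1)^2*(m - 8)*(m + 1/2)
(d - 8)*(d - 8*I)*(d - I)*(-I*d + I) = -I*d^4 - 9*d^3 + 9*I*d^3 + 81*d^2 - 72*d - 72*I*d + 64*I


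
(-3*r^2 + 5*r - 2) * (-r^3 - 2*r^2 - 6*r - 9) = 3*r^5 + r^4 + 10*r^3 + r^2 - 33*r + 18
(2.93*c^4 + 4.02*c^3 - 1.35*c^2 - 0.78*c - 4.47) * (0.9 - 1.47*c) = -4.3071*c^5 - 3.2724*c^4 + 5.6025*c^3 - 0.0684*c^2 + 5.8689*c - 4.023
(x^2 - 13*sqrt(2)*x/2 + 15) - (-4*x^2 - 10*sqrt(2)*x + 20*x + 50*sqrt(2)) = 5*x^2 - 20*x + 7*sqrt(2)*x/2 - 50*sqrt(2) + 15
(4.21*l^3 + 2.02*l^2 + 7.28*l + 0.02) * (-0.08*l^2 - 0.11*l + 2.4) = -0.3368*l^5 - 0.6247*l^4 + 9.2994*l^3 + 4.0456*l^2 + 17.4698*l + 0.048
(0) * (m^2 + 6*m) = 0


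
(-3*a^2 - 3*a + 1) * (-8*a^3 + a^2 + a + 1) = 24*a^5 + 21*a^4 - 14*a^3 - 5*a^2 - 2*a + 1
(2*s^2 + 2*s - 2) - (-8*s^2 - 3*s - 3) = 10*s^2 + 5*s + 1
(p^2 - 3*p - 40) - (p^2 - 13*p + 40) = 10*p - 80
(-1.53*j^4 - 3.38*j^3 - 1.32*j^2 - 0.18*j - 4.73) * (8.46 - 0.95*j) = 1.4535*j^5 - 9.7328*j^4 - 27.3408*j^3 - 10.9962*j^2 + 2.9707*j - 40.0158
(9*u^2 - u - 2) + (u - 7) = 9*u^2 - 9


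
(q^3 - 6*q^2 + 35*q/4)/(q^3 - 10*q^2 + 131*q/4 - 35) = q/(q - 4)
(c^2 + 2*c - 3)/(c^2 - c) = (c + 3)/c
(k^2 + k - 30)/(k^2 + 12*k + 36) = (k - 5)/(k + 6)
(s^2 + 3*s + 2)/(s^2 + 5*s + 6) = (s + 1)/(s + 3)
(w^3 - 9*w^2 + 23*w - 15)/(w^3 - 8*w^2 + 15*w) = (w - 1)/w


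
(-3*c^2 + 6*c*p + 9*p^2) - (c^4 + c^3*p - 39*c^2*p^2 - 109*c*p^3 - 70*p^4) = -c^4 - c^3*p + 39*c^2*p^2 - 3*c^2 + 109*c*p^3 + 6*c*p + 70*p^4 + 9*p^2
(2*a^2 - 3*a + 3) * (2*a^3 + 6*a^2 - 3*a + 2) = 4*a^5 + 6*a^4 - 18*a^3 + 31*a^2 - 15*a + 6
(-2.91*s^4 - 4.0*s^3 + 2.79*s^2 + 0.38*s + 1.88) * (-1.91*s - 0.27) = 5.5581*s^5 + 8.4257*s^4 - 4.2489*s^3 - 1.4791*s^2 - 3.6934*s - 0.5076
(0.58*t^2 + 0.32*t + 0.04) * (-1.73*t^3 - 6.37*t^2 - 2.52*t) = -1.0034*t^5 - 4.2482*t^4 - 3.5692*t^3 - 1.0612*t^2 - 0.1008*t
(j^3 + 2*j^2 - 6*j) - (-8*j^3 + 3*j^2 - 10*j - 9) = 9*j^3 - j^2 + 4*j + 9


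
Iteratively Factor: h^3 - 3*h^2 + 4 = (h - 2)*(h^2 - h - 2) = (h - 2)^2*(h + 1)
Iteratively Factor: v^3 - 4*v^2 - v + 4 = (v - 1)*(v^2 - 3*v - 4) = (v - 4)*(v - 1)*(v + 1)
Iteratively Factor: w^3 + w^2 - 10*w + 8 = (w - 2)*(w^2 + 3*w - 4) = (w - 2)*(w - 1)*(w + 4)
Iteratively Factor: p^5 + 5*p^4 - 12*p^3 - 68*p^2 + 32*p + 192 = (p + 4)*(p^4 + p^3 - 16*p^2 - 4*p + 48) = (p + 2)*(p + 4)*(p^3 - p^2 - 14*p + 24) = (p + 2)*(p + 4)^2*(p^2 - 5*p + 6) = (p - 3)*(p + 2)*(p + 4)^2*(p - 2)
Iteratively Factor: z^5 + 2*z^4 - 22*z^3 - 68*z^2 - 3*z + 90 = (z - 1)*(z^4 + 3*z^3 - 19*z^2 - 87*z - 90) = (z - 1)*(z + 3)*(z^3 - 19*z - 30) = (z - 1)*(z + 2)*(z + 3)*(z^2 - 2*z - 15) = (z - 1)*(z + 2)*(z + 3)^2*(z - 5)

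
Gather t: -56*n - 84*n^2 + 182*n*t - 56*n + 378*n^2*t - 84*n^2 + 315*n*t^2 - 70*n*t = -168*n^2 + 315*n*t^2 - 112*n + t*(378*n^2 + 112*n)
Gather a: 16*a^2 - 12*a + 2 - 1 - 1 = 16*a^2 - 12*a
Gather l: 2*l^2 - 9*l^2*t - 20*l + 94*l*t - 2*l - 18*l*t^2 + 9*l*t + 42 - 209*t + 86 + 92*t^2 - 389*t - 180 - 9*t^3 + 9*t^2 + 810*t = l^2*(2 - 9*t) + l*(-18*t^2 + 103*t - 22) - 9*t^3 + 101*t^2 + 212*t - 52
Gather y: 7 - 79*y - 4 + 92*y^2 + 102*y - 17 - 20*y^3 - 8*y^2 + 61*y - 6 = -20*y^3 + 84*y^2 + 84*y - 20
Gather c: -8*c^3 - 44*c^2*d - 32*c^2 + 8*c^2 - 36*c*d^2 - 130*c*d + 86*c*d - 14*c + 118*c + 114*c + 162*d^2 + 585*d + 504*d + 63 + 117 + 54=-8*c^3 + c^2*(-44*d - 24) + c*(-36*d^2 - 44*d + 218) + 162*d^2 + 1089*d + 234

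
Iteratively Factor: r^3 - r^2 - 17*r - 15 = (r + 3)*(r^2 - 4*r - 5) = (r + 1)*(r + 3)*(r - 5)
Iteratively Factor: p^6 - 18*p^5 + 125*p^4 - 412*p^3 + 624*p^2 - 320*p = (p - 4)*(p^5 - 14*p^4 + 69*p^3 - 136*p^2 + 80*p) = (p - 4)^2*(p^4 - 10*p^3 + 29*p^2 - 20*p) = (p - 4)^3*(p^3 - 6*p^2 + 5*p) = (p - 5)*(p - 4)^3*(p^2 - p) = p*(p - 5)*(p - 4)^3*(p - 1)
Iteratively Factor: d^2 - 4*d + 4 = (d - 2)*(d - 2)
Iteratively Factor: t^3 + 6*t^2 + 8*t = (t)*(t^2 + 6*t + 8) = t*(t + 2)*(t + 4)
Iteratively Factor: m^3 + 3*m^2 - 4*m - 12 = (m - 2)*(m^2 + 5*m + 6) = (m - 2)*(m + 2)*(m + 3)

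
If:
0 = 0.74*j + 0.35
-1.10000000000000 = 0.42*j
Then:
No Solution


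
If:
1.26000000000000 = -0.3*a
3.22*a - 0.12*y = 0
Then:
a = -4.20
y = -112.70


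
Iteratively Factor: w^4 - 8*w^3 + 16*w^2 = (w)*(w^3 - 8*w^2 + 16*w) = w^2*(w^2 - 8*w + 16) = w^2*(w - 4)*(w - 4)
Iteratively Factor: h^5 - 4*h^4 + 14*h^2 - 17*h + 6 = (h - 1)*(h^4 - 3*h^3 - 3*h^2 + 11*h - 6) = (h - 1)^2*(h^3 - 2*h^2 - 5*h + 6) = (h - 1)^2*(h + 2)*(h^2 - 4*h + 3) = (h - 1)^3*(h + 2)*(h - 3)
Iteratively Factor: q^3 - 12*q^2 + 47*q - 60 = (q - 4)*(q^2 - 8*q + 15) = (q - 4)*(q - 3)*(q - 5)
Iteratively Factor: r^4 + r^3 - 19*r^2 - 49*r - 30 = (r - 5)*(r^3 + 6*r^2 + 11*r + 6) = (r - 5)*(r + 3)*(r^2 + 3*r + 2) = (r - 5)*(r + 1)*(r + 3)*(r + 2)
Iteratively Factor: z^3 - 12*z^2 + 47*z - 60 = (z - 5)*(z^2 - 7*z + 12) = (z - 5)*(z - 4)*(z - 3)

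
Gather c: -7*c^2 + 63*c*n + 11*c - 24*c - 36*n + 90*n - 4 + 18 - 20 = -7*c^2 + c*(63*n - 13) + 54*n - 6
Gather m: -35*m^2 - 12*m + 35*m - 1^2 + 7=-35*m^2 + 23*m + 6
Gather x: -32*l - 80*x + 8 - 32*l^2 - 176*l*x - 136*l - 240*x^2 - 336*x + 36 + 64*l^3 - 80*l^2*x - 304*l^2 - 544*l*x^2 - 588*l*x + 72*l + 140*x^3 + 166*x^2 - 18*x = 64*l^3 - 336*l^2 - 96*l + 140*x^3 + x^2*(-544*l - 74) + x*(-80*l^2 - 764*l - 434) + 44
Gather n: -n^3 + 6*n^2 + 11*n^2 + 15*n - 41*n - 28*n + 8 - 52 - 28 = -n^3 + 17*n^2 - 54*n - 72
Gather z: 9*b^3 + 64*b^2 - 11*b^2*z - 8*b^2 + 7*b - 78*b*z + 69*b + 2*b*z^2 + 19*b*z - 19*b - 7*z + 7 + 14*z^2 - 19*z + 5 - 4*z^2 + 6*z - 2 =9*b^3 + 56*b^2 + 57*b + z^2*(2*b + 10) + z*(-11*b^2 - 59*b - 20) + 10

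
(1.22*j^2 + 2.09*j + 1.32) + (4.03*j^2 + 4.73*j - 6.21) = 5.25*j^2 + 6.82*j - 4.89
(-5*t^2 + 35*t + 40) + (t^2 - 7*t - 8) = -4*t^2 + 28*t + 32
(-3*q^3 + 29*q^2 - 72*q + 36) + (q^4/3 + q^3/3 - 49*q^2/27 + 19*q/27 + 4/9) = q^4/3 - 8*q^3/3 + 734*q^2/27 - 1925*q/27 + 328/9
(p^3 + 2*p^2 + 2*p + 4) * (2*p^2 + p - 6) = 2*p^5 + 5*p^4 - 2*p^2 - 8*p - 24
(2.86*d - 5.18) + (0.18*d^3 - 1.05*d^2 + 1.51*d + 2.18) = 0.18*d^3 - 1.05*d^2 + 4.37*d - 3.0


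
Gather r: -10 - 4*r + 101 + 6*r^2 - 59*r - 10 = 6*r^2 - 63*r + 81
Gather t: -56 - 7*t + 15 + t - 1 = -6*t - 42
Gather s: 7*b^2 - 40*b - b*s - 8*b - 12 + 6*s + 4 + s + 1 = 7*b^2 - 48*b + s*(7 - b) - 7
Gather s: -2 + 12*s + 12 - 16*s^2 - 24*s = -16*s^2 - 12*s + 10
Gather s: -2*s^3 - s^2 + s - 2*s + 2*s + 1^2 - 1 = -2*s^3 - s^2 + s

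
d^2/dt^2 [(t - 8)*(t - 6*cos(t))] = 2*(3*t - 24)*cos(t) + 12*sin(t) + 2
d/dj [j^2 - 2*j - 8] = 2*j - 2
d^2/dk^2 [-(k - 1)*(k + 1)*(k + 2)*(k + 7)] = -12*k^2 - 54*k - 26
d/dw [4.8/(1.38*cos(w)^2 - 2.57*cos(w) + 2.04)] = (13.248*cos(w) - 12.336)*sin(w)/(1.38*cos(w)^2 - 2.57*cos(w) + 2.04)^2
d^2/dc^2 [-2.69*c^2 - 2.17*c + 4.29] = -5.38000000000000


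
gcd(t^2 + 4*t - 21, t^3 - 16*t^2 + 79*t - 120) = t - 3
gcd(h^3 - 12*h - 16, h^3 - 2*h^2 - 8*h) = h^2 - 2*h - 8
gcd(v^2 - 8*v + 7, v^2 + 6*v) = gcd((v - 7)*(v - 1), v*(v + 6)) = 1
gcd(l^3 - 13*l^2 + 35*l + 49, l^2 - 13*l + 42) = l - 7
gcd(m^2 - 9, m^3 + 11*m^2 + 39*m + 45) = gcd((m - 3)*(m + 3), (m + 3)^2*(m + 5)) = m + 3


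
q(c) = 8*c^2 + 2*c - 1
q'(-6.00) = -94.00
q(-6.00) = 275.00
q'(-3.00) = -46.00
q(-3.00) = 65.00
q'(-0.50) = -6.00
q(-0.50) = 0.00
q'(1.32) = 23.12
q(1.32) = 15.58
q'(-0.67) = -8.72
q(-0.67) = 1.25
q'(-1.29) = -18.64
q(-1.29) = 9.73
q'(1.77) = 30.32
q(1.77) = 27.60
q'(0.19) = 5.04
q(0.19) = -0.33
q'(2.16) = 36.56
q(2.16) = 40.64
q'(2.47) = 41.52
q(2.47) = 52.75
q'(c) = 16*c + 2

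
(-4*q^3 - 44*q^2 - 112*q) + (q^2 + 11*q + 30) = -4*q^3 - 43*q^2 - 101*q + 30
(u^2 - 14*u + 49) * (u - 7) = u^3 - 21*u^2 + 147*u - 343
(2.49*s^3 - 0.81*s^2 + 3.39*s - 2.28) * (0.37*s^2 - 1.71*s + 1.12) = 0.9213*s^5 - 4.5576*s^4 + 5.4282*s^3 - 7.5477*s^2 + 7.6956*s - 2.5536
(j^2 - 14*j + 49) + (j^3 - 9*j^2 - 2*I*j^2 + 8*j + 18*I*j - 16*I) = j^3 - 8*j^2 - 2*I*j^2 - 6*j + 18*I*j + 49 - 16*I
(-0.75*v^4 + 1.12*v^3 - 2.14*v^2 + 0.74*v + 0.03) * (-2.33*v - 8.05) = 1.7475*v^5 + 3.4279*v^4 - 4.0298*v^3 + 15.5028*v^2 - 6.0269*v - 0.2415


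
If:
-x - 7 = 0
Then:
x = -7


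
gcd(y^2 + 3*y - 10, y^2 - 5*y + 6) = y - 2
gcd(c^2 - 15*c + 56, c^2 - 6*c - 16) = c - 8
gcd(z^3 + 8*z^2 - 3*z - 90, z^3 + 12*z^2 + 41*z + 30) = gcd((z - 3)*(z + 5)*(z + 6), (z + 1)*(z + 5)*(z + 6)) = z^2 + 11*z + 30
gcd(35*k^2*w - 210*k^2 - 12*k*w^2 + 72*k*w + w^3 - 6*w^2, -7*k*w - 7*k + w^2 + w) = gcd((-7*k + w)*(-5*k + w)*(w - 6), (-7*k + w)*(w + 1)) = -7*k + w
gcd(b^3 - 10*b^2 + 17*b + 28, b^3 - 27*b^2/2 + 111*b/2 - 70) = b^2 - 11*b + 28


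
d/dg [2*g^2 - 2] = 4*g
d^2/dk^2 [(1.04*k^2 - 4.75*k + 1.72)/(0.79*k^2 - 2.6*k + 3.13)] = (-1.65663*k^3 - 8.98893599999998*k^2 + 49.27467*k - 42.185136)/(0.493039*k^6 - 4.86798*k^5 + 21.881499*k^4 - 56.15012*k^3 + 86.695053*k^2 - 76.41582*k + 30.664297)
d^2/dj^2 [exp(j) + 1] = exp(j)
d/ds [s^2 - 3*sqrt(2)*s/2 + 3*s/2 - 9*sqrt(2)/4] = 2*s - 3*sqrt(2)/2 + 3/2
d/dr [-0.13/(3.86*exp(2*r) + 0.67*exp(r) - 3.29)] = (1.0036*exp(r) + 0.0871)*exp(r)/(3.86*exp(2*r) + 0.67*exp(r) - 3.29)^2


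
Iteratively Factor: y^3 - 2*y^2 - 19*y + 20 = (y - 5)*(y^2 + 3*y - 4) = (y - 5)*(y + 4)*(y - 1)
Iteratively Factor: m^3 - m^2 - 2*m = (m - 2)*(m^2 + m) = (m - 2)*(m + 1)*(m)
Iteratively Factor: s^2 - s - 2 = (s - 2)*(s + 1)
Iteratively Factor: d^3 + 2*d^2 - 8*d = (d)*(d^2 + 2*d - 8) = d*(d + 4)*(d - 2)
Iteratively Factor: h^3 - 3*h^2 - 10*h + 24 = (h - 4)*(h^2 + h - 6) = (h - 4)*(h + 3)*(h - 2)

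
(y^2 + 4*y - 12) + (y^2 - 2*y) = 2*y^2 + 2*y - 12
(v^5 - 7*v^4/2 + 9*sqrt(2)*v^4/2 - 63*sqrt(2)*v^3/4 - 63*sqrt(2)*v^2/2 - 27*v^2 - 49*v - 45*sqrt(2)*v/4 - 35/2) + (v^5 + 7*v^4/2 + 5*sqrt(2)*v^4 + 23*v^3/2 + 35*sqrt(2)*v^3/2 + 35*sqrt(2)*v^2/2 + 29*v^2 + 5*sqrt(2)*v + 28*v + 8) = 2*v^5 + 19*sqrt(2)*v^4/2 + 7*sqrt(2)*v^3/4 + 23*v^3/2 - 14*sqrt(2)*v^2 + 2*v^2 - 21*v - 25*sqrt(2)*v/4 - 19/2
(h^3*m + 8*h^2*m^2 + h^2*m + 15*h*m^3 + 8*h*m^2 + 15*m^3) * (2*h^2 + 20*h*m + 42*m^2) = 2*h^5*m + 36*h^4*m^2 + 2*h^4*m + 232*h^3*m^3 + 36*h^3*m^2 + 636*h^2*m^4 + 232*h^2*m^3 + 630*h*m^5 + 636*h*m^4 + 630*m^5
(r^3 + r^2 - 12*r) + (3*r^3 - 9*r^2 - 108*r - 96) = 4*r^3 - 8*r^2 - 120*r - 96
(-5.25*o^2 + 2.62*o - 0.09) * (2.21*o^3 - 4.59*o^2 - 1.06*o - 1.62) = -11.6025*o^5 + 29.8877*o^4 - 6.6597*o^3 + 6.1409*o^2 - 4.149*o + 0.1458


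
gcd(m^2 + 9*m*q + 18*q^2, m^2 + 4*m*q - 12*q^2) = m + 6*q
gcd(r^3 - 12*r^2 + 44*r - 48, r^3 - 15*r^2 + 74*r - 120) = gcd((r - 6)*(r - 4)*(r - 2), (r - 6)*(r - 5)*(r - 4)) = r^2 - 10*r + 24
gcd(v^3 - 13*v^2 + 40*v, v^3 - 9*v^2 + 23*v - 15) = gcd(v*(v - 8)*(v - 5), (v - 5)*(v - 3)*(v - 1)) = v - 5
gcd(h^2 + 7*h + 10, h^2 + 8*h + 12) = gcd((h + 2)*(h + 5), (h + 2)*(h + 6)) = h + 2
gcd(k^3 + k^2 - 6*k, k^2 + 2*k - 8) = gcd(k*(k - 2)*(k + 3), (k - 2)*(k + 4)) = k - 2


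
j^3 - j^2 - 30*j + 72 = (j - 4)*(j - 3)*(j + 6)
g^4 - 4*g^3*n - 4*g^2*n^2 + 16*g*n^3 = g*(g - 4*n)*(g - 2*n)*(g + 2*n)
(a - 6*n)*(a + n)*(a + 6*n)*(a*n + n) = a^4*n + a^3*n^2 + a^3*n - 36*a^2*n^3 + a^2*n^2 - 36*a*n^4 - 36*a*n^3 - 36*n^4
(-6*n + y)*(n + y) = -6*n^2 - 5*n*y + y^2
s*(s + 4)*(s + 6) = s^3 + 10*s^2 + 24*s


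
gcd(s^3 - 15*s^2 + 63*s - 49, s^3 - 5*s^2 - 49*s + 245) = s - 7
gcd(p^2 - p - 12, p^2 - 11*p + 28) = p - 4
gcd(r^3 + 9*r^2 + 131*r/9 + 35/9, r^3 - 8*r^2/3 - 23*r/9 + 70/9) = r + 5/3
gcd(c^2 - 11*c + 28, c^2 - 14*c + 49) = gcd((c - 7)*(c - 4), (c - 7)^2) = c - 7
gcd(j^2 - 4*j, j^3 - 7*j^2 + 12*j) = j^2 - 4*j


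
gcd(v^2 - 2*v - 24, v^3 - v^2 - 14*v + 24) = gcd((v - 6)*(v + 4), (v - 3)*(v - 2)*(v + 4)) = v + 4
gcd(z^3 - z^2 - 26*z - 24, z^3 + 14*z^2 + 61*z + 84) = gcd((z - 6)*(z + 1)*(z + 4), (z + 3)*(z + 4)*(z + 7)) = z + 4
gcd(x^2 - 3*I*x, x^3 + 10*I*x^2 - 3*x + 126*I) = x - 3*I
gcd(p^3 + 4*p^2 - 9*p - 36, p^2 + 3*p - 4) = p + 4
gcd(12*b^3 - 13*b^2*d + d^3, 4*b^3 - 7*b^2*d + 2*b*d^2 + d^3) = 4*b^2 - 3*b*d - d^2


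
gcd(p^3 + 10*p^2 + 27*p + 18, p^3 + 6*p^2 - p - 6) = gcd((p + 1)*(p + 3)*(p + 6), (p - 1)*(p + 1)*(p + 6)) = p^2 + 7*p + 6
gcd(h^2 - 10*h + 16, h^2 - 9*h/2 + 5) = h - 2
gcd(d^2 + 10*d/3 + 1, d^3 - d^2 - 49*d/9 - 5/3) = d + 1/3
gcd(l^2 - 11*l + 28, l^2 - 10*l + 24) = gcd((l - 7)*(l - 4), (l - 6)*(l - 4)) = l - 4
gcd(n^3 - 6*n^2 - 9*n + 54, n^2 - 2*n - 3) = n - 3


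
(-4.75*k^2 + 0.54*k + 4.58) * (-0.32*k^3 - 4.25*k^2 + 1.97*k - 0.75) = 1.52*k^5 + 20.0147*k^4 - 13.1181*k^3 - 14.8387*k^2 + 8.6176*k - 3.435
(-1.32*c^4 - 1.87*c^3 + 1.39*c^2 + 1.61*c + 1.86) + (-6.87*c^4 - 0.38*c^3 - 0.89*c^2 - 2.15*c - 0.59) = -8.19*c^4 - 2.25*c^3 + 0.5*c^2 - 0.54*c + 1.27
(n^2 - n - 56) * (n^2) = n^4 - n^3 - 56*n^2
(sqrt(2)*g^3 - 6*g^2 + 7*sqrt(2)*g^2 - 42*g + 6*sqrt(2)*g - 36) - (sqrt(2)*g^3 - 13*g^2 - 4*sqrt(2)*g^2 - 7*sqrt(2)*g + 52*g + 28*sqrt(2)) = 7*g^2 + 11*sqrt(2)*g^2 - 94*g + 13*sqrt(2)*g - 28*sqrt(2) - 36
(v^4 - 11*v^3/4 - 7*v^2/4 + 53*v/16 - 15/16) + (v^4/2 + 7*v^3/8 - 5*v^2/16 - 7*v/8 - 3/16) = 3*v^4/2 - 15*v^3/8 - 33*v^2/16 + 39*v/16 - 9/8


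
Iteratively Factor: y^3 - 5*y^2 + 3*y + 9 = (y - 3)*(y^2 - 2*y - 3) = (y - 3)*(y + 1)*(y - 3)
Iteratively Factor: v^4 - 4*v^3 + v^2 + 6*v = (v)*(v^3 - 4*v^2 + v + 6) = v*(v - 2)*(v^2 - 2*v - 3) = v*(v - 3)*(v - 2)*(v + 1)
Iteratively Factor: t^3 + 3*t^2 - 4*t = (t - 1)*(t^2 + 4*t) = t*(t - 1)*(t + 4)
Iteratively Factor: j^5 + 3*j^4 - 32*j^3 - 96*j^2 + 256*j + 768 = (j - 4)*(j^4 + 7*j^3 - 4*j^2 - 112*j - 192) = (j - 4)*(j + 3)*(j^3 + 4*j^2 - 16*j - 64) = (j - 4)*(j + 3)*(j + 4)*(j^2 - 16) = (j - 4)*(j + 3)*(j + 4)^2*(j - 4)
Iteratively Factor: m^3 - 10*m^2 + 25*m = (m - 5)*(m^2 - 5*m) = (m - 5)^2*(m)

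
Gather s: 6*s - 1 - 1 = 6*s - 2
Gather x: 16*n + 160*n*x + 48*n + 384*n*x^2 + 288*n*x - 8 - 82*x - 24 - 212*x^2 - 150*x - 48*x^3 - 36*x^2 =64*n - 48*x^3 + x^2*(384*n - 248) + x*(448*n - 232) - 32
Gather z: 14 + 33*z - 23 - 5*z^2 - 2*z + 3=-5*z^2 + 31*z - 6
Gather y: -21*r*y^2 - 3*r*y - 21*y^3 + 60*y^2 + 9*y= -21*y^3 + y^2*(60 - 21*r) + y*(9 - 3*r)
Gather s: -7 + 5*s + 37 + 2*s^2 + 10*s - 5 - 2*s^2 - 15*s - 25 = 0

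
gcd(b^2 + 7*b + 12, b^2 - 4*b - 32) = b + 4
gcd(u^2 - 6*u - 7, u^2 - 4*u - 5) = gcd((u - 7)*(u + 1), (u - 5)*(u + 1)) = u + 1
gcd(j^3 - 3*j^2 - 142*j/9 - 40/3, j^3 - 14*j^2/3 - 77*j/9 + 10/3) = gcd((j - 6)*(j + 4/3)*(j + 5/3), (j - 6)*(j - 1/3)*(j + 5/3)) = j^2 - 13*j/3 - 10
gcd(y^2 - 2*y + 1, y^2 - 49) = 1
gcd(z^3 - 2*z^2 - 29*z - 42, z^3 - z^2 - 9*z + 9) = z + 3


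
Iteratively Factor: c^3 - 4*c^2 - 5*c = (c - 5)*(c^2 + c) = (c - 5)*(c + 1)*(c)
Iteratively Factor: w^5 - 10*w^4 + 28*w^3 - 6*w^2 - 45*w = (w + 1)*(w^4 - 11*w^3 + 39*w^2 - 45*w) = (w - 5)*(w + 1)*(w^3 - 6*w^2 + 9*w) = w*(w - 5)*(w + 1)*(w^2 - 6*w + 9) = w*(w - 5)*(w - 3)*(w + 1)*(w - 3)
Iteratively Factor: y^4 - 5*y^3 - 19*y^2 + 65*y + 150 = (y + 2)*(y^3 - 7*y^2 - 5*y + 75) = (y - 5)*(y + 2)*(y^2 - 2*y - 15) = (y - 5)^2*(y + 2)*(y + 3)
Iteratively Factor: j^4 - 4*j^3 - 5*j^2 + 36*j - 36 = (j - 2)*(j^3 - 2*j^2 - 9*j + 18) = (j - 2)*(j + 3)*(j^2 - 5*j + 6) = (j - 2)^2*(j + 3)*(j - 3)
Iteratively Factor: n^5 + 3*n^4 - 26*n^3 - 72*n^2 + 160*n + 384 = (n + 4)*(n^4 - n^3 - 22*n^2 + 16*n + 96) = (n + 4)^2*(n^3 - 5*n^2 - 2*n + 24) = (n - 4)*(n + 4)^2*(n^2 - n - 6) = (n - 4)*(n - 3)*(n + 4)^2*(n + 2)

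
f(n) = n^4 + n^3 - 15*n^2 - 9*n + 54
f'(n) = 4*n^3 + 3*n^2 - 30*n - 9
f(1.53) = 14.18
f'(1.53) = -33.55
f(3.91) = 82.99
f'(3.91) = 158.67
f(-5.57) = 428.49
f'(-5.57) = -440.06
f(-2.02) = 19.38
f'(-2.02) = 30.87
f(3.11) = 4.56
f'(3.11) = 47.04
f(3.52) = 33.60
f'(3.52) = 97.03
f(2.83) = -4.80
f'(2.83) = 20.79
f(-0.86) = 50.56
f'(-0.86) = 16.47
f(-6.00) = 648.00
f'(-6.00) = -585.00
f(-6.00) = 648.00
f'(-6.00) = -585.00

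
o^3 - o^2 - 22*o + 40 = (o - 4)*(o - 2)*(o + 5)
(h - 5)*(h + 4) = h^2 - h - 20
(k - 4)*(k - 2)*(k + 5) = k^3 - k^2 - 22*k + 40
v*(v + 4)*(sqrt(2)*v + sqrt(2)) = sqrt(2)*v^3 + 5*sqrt(2)*v^2 + 4*sqrt(2)*v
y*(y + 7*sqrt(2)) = y^2 + 7*sqrt(2)*y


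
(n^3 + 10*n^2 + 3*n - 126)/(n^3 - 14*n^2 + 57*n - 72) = (n^2 + 13*n + 42)/(n^2 - 11*n + 24)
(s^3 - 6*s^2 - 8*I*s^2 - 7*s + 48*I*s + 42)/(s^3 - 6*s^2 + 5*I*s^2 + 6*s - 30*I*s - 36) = (s - 7*I)/(s + 6*I)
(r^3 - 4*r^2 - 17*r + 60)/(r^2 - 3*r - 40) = (-r^3 + 4*r^2 + 17*r - 60)/(-r^2 + 3*r + 40)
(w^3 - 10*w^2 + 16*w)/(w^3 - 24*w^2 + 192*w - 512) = w*(w - 2)/(w^2 - 16*w + 64)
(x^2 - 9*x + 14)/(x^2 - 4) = (x - 7)/(x + 2)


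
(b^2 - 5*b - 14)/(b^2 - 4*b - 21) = (b + 2)/(b + 3)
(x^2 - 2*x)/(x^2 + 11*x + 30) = x*(x - 2)/(x^2 + 11*x + 30)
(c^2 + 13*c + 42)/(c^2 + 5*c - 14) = (c + 6)/(c - 2)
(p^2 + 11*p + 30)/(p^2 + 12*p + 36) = (p + 5)/(p + 6)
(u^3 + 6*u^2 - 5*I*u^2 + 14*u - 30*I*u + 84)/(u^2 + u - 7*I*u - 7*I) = (u^2 + 2*u*(3 + I) + 12*I)/(u + 1)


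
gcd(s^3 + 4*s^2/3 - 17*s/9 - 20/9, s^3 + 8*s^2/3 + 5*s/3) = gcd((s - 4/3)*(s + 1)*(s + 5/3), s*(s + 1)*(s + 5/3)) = s^2 + 8*s/3 + 5/3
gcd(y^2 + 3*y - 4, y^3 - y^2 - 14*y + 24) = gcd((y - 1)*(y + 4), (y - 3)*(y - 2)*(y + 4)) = y + 4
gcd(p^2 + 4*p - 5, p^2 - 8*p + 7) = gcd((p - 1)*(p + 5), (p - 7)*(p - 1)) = p - 1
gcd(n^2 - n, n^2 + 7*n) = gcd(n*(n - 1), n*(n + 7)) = n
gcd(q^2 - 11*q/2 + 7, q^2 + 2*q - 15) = 1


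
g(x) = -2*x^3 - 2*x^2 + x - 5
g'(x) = -6*x^2 - 4*x + 1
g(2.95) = -70.80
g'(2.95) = -63.02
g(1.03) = -8.28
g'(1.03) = -9.49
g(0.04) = -4.96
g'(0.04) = 0.83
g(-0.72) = -6.01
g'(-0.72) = 0.77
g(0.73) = -6.11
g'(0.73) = -5.12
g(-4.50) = 132.25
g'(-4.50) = -102.50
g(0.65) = -5.74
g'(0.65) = -4.14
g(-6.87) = 542.22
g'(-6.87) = -254.70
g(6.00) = -503.00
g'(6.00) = -239.00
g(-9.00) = 1282.00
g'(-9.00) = -449.00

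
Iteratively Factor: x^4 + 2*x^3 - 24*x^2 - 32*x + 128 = (x + 4)*(x^3 - 2*x^2 - 16*x + 32) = (x - 2)*(x + 4)*(x^2 - 16) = (x - 2)*(x + 4)^2*(x - 4)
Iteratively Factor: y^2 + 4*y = (y + 4)*(y)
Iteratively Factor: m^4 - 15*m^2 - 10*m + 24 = (m - 1)*(m^3 + m^2 - 14*m - 24) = (m - 4)*(m - 1)*(m^2 + 5*m + 6) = (m - 4)*(m - 1)*(m + 2)*(m + 3)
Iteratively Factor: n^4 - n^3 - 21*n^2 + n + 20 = (n + 1)*(n^3 - 2*n^2 - 19*n + 20) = (n - 1)*(n + 1)*(n^2 - n - 20) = (n - 5)*(n - 1)*(n + 1)*(n + 4)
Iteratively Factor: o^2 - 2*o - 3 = (o - 3)*(o + 1)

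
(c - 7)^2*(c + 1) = c^3 - 13*c^2 + 35*c + 49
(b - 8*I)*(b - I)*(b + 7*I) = b^3 - 2*I*b^2 + 55*b - 56*I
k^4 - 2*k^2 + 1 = (k - 1)^2*(k + 1)^2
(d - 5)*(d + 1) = d^2 - 4*d - 5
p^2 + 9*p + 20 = (p + 4)*(p + 5)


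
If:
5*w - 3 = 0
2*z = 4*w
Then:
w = 3/5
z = 6/5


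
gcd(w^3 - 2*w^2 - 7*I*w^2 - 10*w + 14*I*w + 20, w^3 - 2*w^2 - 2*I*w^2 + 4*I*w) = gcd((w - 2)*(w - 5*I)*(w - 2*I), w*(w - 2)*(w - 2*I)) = w^2 + w*(-2 - 2*I) + 4*I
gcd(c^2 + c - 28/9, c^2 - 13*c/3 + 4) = c - 4/3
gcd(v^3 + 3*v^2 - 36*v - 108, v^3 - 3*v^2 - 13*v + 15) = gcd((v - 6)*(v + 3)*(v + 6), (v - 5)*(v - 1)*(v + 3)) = v + 3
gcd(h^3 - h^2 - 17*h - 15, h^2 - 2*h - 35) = 1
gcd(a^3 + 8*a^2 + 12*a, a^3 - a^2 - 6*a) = a^2 + 2*a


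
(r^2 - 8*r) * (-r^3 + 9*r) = -r^5 + 8*r^4 + 9*r^3 - 72*r^2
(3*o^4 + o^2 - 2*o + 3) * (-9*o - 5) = -27*o^5 - 15*o^4 - 9*o^3 + 13*o^2 - 17*o - 15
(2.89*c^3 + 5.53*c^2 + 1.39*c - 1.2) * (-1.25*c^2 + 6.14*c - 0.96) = -3.6125*c^5 + 10.8321*c^4 + 29.4423*c^3 + 4.7258*c^2 - 8.7024*c + 1.152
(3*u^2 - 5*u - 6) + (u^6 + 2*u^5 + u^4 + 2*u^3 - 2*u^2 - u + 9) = u^6 + 2*u^5 + u^4 + 2*u^3 + u^2 - 6*u + 3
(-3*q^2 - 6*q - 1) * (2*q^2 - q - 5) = -6*q^4 - 9*q^3 + 19*q^2 + 31*q + 5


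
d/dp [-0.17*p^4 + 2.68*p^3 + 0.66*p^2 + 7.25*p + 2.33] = -0.68*p^3 + 8.04*p^2 + 1.32*p + 7.25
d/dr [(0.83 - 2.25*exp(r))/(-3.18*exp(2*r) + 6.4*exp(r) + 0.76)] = (-7.155*exp(2*r) + 5.2788*exp(r) - 7.022)*exp(r)/(10.1124*exp(4*r) - 40.704*exp(3*r) + 36.1264*exp(2*r) + 9.728*exp(r) + 0.5776)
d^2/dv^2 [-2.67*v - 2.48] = 0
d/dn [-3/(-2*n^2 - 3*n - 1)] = 3*(-4*n - 3)/(2*n^2 + 3*n + 1)^2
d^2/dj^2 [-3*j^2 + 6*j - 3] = -6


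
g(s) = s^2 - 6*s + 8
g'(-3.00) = -12.00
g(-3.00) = 35.00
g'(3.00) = 0.00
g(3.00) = -1.00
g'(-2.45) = -10.90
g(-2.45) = 28.70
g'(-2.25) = -10.50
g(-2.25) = 26.56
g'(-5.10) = -16.20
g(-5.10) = 64.61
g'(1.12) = -3.76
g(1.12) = 2.53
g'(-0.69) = -7.38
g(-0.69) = 12.62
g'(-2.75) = -11.50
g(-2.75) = 32.06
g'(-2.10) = -10.20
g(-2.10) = 25.01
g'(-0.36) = -6.72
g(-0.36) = 10.29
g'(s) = 2*s - 6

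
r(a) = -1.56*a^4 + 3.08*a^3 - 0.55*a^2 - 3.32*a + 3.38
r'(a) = -6.24*a^3 + 9.24*a^2 - 1.1*a - 3.32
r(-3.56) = -381.30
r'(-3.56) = 399.24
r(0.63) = 1.59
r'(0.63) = -1.91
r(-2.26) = -68.18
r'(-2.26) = 118.39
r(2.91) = -46.91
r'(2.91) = -82.04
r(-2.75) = -144.92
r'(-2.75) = 199.36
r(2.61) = -26.66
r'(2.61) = -54.19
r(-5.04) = -1394.75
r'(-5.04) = 1035.80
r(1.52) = -0.45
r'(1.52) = -5.56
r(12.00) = -27141.58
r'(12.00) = -9468.68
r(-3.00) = -201.13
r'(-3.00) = 251.62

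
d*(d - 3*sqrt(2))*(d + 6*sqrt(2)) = d^3 + 3*sqrt(2)*d^2 - 36*d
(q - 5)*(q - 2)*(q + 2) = q^3 - 5*q^2 - 4*q + 20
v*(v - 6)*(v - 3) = v^3 - 9*v^2 + 18*v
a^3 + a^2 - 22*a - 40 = (a - 5)*(a + 2)*(a + 4)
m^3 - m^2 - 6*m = m*(m - 3)*(m + 2)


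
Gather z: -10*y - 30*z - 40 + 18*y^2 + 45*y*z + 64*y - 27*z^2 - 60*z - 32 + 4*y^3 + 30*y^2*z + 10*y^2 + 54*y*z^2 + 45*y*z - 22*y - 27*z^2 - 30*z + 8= 4*y^3 + 28*y^2 + 32*y + z^2*(54*y - 54) + z*(30*y^2 + 90*y - 120) - 64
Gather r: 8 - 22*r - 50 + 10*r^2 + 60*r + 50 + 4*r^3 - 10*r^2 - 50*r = 4*r^3 - 12*r + 8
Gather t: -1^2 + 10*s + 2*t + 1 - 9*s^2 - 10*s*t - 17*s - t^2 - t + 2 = -9*s^2 - 7*s - t^2 + t*(1 - 10*s) + 2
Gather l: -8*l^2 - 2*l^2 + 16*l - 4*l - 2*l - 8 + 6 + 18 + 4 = -10*l^2 + 10*l + 20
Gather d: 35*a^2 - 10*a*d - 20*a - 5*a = 35*a^2 - 10*a*d - 25*a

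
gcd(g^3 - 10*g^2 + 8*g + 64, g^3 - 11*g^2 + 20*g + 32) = g^2 - 12*g + 32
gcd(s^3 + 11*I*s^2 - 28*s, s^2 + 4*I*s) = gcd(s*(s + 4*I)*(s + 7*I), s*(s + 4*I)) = s^2 + 4*I*s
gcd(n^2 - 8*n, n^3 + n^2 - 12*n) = n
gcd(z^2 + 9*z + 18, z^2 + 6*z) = z + 6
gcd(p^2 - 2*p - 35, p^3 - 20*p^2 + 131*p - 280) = p - 7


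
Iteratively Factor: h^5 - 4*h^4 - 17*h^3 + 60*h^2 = (h - 3)*(h^4 - h^3 - 20*h^2) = (h - 5)*(h - 3)*(h^3 + 4*h^2) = h*(h - 5)*(h - 3)*(h^2 + 4*h) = h^2*(h - 5)*(h - 3)*(h + 4)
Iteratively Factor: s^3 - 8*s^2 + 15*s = (s - 5)*(s^2 - 3*s) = s*(s - 5)*(s - 3)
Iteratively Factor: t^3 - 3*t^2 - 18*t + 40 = (t + 4)*(t^2 - 7*t + 10) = (t - 5)*(t + 4)*(t - 2)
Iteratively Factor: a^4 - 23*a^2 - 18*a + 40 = (a - 1)*(a^3 + a^2 - 22*a - 40) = (a - 1)*(a + 2)*(a^2 - a - 20) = (a - 5)*(a - 1)*(a + 2)*(a + 4)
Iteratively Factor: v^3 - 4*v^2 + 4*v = (v - 2)*(v^2 - 2*v) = (v - 2)^2*(v)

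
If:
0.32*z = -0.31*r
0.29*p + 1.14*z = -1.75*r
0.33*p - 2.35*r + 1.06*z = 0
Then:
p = 0.00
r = 0.00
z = 0.00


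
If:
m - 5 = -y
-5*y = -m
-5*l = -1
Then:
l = 1/5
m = 25/6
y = 5/6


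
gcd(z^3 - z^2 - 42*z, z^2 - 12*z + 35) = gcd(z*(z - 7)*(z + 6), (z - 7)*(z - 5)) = z - 7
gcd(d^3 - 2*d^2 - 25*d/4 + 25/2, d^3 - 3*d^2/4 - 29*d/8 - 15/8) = d - 5/2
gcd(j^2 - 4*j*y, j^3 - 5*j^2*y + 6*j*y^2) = j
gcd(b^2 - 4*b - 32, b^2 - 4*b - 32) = b^2 - 4*b - 32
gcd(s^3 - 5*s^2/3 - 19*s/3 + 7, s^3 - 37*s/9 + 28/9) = s^2 + 4*s/3 - 7/3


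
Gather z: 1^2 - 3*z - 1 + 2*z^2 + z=2*z^2 - 2*z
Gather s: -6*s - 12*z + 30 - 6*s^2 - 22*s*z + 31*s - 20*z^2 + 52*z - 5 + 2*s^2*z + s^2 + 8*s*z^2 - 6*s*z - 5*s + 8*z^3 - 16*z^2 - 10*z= s^2*(2*z - 5) + s*(8*z^2 - 28*z + 20) + 8*z^3 - 36*z^2 + 30*z + 25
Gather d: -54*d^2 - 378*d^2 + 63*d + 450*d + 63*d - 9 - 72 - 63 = -432*d^2 + 576*d - 144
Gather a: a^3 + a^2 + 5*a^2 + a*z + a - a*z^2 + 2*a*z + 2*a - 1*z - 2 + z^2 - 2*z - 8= a^3 + 6*a^2 + a*(-z^2 + 3*z + 3) + z^2 - 3*z - 10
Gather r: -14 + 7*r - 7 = 7*r - 21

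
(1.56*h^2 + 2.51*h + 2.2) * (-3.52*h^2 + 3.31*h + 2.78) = -5.4912*h^4 - 3.6716*h^3 + 4.9009*h^2 + 14.2598*h + 6.116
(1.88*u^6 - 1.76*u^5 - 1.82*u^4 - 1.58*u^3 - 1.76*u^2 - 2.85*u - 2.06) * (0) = 0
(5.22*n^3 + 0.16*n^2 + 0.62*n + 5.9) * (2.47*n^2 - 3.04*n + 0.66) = 12.8934*n^5 - 15.4736*n^4 + 4.4902*n^3 + 12.7938*n^2 - 17.5268*n + 3.894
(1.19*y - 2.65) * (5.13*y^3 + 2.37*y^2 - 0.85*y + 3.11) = 6.1047*y^4 - 10.7742*y^3 - 7.292*y^2 + 5.9534*y - 8.2415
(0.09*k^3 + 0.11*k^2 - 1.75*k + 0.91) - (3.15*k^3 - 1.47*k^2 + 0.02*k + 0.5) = -3.06*k^3 + 1.58*k^2 - 1.77*k + 0.41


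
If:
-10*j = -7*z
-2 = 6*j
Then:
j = -1/3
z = -10/21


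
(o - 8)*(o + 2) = o^2 - 6*o - 16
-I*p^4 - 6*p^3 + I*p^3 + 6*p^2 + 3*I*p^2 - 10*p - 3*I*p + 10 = (p - 5*I)*(p - 2*I)*(p + I)*(-I*p + I)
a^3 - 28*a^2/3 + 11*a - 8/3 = (a - 8)*(a - 1)*(a - 1/3)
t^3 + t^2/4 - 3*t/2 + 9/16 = (t - 3/4)*(t - 1/2)*(t + 3/2)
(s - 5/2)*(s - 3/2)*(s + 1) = s^3 - 3*s^2 - s/4 + 15/4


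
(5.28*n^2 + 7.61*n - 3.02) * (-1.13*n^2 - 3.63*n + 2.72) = -5.9664*n^4 - 27.7657*n^3 - 9.8501*n^2 + 31.6618*n - 8.2144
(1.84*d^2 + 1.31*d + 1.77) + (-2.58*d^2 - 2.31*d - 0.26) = -0.74*d^2 - 1.0*d + 1.51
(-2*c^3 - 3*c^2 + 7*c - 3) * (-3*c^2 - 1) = 6*c^5 + 9*c^4 - 19*c^3 + 12*c^2 - 7*c + 3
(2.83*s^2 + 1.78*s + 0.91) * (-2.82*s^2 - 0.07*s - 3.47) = -7.9806*s^4 - 5.2177*s^3 - 12.5109*s^2 - 6.2403*s - 3.1577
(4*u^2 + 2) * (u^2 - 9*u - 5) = 4*u^4 - 36*u^3 - 18*u^2 - 18*u - 10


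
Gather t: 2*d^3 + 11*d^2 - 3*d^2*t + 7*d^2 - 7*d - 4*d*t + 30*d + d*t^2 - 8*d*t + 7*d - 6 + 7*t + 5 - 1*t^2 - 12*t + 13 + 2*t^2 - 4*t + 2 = 2*d^3 + 18*d^2 + 30*d + t^2*(d + 1) + t*(-3*d^2 - 12*d - 9) + 14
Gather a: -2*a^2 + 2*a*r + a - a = -2*a^2 + 2*a*r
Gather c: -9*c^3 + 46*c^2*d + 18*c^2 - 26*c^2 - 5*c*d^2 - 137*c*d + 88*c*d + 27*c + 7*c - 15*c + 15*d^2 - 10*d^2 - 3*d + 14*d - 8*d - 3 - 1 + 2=-9*c^3 + c^2*(46*d - 8) + c*(-5*d^2 - 49*d + 19) + 5*d^2 + 3*d - 2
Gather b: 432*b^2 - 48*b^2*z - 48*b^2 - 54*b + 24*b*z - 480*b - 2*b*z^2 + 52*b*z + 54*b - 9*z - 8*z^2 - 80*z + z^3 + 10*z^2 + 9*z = b^2*(384 - 48*z) + b*(-2*z^2 + 76*z - 480) + z^3 + 2*z^2 - 80*z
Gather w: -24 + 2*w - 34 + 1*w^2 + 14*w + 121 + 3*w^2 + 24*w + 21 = 4*w^2 + 40*w + 84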